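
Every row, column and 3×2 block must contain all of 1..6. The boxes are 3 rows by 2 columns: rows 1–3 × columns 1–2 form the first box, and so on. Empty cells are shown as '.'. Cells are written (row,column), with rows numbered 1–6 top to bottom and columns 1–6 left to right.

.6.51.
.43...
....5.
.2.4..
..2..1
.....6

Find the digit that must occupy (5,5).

(1,3) = 4 (sole candidate).
(2,6) = 2 (sole candidate).
(4,5) = 3 (sole candidate).
(4,6) = 5 (sole candidate).
(5,5) = 4: row 5 has {1,2}; col 5 has {1,3,5}; box has {1,3,5,6} → only 4 remains.

4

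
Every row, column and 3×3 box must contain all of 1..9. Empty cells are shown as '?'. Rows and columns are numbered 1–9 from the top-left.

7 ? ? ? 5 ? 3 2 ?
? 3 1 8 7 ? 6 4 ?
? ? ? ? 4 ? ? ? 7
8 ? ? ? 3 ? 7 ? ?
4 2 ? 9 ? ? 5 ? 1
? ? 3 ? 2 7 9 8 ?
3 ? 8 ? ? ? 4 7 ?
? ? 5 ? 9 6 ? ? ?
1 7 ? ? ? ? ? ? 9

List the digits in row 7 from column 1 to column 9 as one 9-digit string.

398215476

row 1, column 9 = 8: row 1 has {2,3,5,7}; col 9 has {1,7,9}; box has {2,3,4,6,7} → only 8 remains.
row 2, column 9 = 5: row 2 has {1,3,4,6,7,8}; col 9 has {1,7,8,9}; box has {2,3,4,6,7,8} → only 5 remains.
row 3, column 7 = 1: row 3 has {4,7}; col 7 has {3,4,5,6,7,9}; box has {2,3,4,5,6,7,8} → only 1 remains.
row 3, column 8 = 9: row 3 has {1,4,7}; col 8 has {2,4,7,8}; box has {1,2,3,4,5,6,7,8} → only 9 remains.
row 4, column 8 = 6: row 4 has {3,7,8}; col 8 has {2,4,7,8,9}; box has {1,5,7,8,9} → only 6 remains.
row 5, column 6 = 8: row 5 has {1,2,4,5,9}; col 6 has {6,7}; box has {2,3,7,9} → only 8 remains.
row 5, column 8 = 3: row 5 has {1,2,4,5,8,9}; col 8 has {2,4,6,7,8,9}; box has {1,5,6,7,8,9} → only 3 remains.
row 6, column 9 = 4: row 6 has {2,3,7,8,9}; col 9 has {1,5,7,8,9}; box has {1,3,5,6,7,8,9} → only 4 remains.
row 7, column 5 = 1: row 7 has {3,4,7,8}; col 5 has {2,3,4,5,7,9}; box has {6,9} → only 1 remains.
row 8, column 1 = 2: row 8 has {5,6,9}; col 1 has {1,3,4,7,8}; box has {1,3,5,7,8} → only 2 remains.
row 8, column 2 = 4: row 8 has {2,5,6,9}; col 2 has {2,3,7}; box has {1,2,3,5,7,8} → only 4 remains.
row 8, column 7 = 8: row 8 has {2,4,5,6,9}; col 7 has {1,3,4,5,6,7,9}; box has {4,7,9} → only 8 remains.
row 8, column 8 = 1: row 8 has {2,4,5,6,8,9}; col 8 has {2,3,4,6,7,8,9}; box has {4,7,8,9} → only 1 remains.
row 8, column 9 = 3: row 8 has {1,2,4,5,6,8,9}; col 9 has {1,4,5,7,8,9}; box has {1,4,7,8,9} → only 3 remains.
row 9, column 3 = 6: row 9 has {1,7,9}; col 3 has {1,3,5,8}; box has {1,2,3,4,5,7,8} → only 6 remains.
row 9, column 5 = 8: row 9 has {1,6,7,9}; col 5 has {1,2,3,4,5,7,9}; box has {1,6,9} → only 8 remains.
row 9, column 7 = 2: row 9 has {1,6,7,8,9}; col 7 has {1,3,4,5,6,7,8,9}; box has {1,3,4,7,8,9} → only 2 remains.
row 9, column 8 = 5: row 9 has {1,2,6,7,8,9}; col 8 has {1,2,3,4,6,7,8,9}; box has {1,2,3,4,7,8,9} → only 5 remains.
row 2, column 1 = 9: row 2 has {1,3,4,5,6,7,8}; col 1 has {1,2,3,4,7,8}; box has {1,3,7} → only 9 remains.
row 2, column 6 = 2: row 2 has {1,3,4,5,6,7,8,9}; col 6 has {6,7,8}; box has {4,5,7,8} → only 2 remains.
row 3, column 3 = 2: row 3 has {1,4,7,9}; col 3 has {1,3,5,6,8}; box has {1,3,7,9} → only 2 remains.
row 3, column 6 = 3: row 3 has {1,2,4,7,9}; col 6 has {2,6,7,8}; box has {2,4,5,7,8} → only 3 remains.
row 4, column 3 = 9: row 4 has {3,6,7,8}; col 3 has {1,2,3,5,6,8}; box has {2,3,4,8} → only 9 remains.
row 4, column 9 = 2: row 4 has {3,6,7,8,9}; col 9 has {1,3,4,5,7,8,9}; box has {1,3,4,5,6,7,8,9} → only 2 remains.
row 5, column 3 = 7: row 5 has {1,2,3,4,5,8,9}; col 3 has {1,2,3,5,6,8,9}; box has {2,3,4,8,9} → only 7 remains.
row 5, column 5 = 6: row 5 has {1,2,3,4,5,7,8,9}; col 5 has {1,2,3,4,5,7,8,9}; box has {2,3,7,8,9} → only 6 remains.
row 7, column 2 = 9: row 7 has {1,3,4,7,8}; col 2 has {2,3,4,7}; box has {1,2,3,4,5,6,7,8} → only 9 remains.
row 7, column 6 = 5: row 7 has {1,3,4,7,8,9}; col 6 has {2,3,6,7,8}; box has {1,6,8,9} → only 5 remains.
row 7, column 9 = 6: row 7 has {1,3,4,5,7,8,9}; col 9 has {1,2,3,4,5,7,8,9}; box has {1,2,3,4,5,7,8,9} → only 6 remains.
row 8, column 4 = 7: row 8 has {1,2,3,4,5,6,8,9}; col 4 has {8,9}; box has {1,5,6,8,9} → only 7 remains.
row 9, column 6 = 4: row 9 has {1,2,5,6,7,8,9}; col 6 has {2,3,5,6,7,8}; box has {1,5,6,7,8,9} → only 4 remains.
row 1, column 2 = 6: row 1 has {2,3,5,7,8}; col 2 has {2,3,4,7,9}; box has {1,2,3,7,9} → only 6 remains.
row 1, column 3 = 4: row 1 has {2,3,5,6,7,8}; col 3 has {1,2,3,5,6,7,8,9}; box has {1,2,3,6,7,9} → only 4 remains.
row 1, column 4 = 1: row 1 has {2,3,4,5,6,7,8}; col 4 has {7,8,9}; box has {2,3,4,5,7,8} → only 1 remains.
row 1, column 6 = 9: row 1 has {1,2,3,4,5,6,7,8}; col 6 has {2,3,4,5,6,7,8}; box has {1,2,3,4,5,7,8} → only 9 remains.
row 3, column 1 = 5: row 3 has {1,2,3,4,7,9}; col 1 has {1,2,3,4,7,8,9}; box has {1,2,3,4,6,7,9} → only 5 remains.
row 3, column 2 = 8: row 3 has {1,2,3,4,5,7,9}; col 2 has {2,3,4,6,7,9}; box has {1,2,3,4,5,6,7,9} → only 8 remains.
row 3, column 4 = 6: row 3 has {1,2,3,4,5,7,8,9}; col 4 has {1,7,8,9}; box has {1,2,3,4,5,7,8,9} → only 6 remains.
row 4, column 6 = 1: row 4 has {2,3,6,7,8,9}; col 6 has {2,3,4,5,6,7,8,9}; box has {2,3,6,7,8,9} → only 1 remains.
row 6, column 1 = 6: row 6 has {2,3,4,7,8,9}; col 1 has {1,2,3,4,5,7,8,9}; box has {2,3,4,7,8,9} → only 6 remains.
row 6, column 4 = 5: row 6 has {2,3,4,6,7,8,9}; col 4 has {1,6,7,8,9}; box has {1,2,3,6,7,8,9} → only 5 remains.
row 7, column 4 = 2: row 7 has {1,3,4,5,6,7,8,9}; col 4 has {1,5,6,7,8,9}; box has {1,4,5,6,7,8,9} → only 2 remains.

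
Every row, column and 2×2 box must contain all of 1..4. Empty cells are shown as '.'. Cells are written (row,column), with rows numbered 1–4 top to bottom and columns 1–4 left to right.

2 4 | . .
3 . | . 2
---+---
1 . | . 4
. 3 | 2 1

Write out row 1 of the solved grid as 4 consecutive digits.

(1,4) = 3: row 1 has {2,4}; col 4 has {1,2,4}; box has {2} → only 3 remains.
(2,2) = 1 (sole candidate).
(2,3) = 4 (sole candidate).
(3,2) = 2 (sole candidate).
(3,3) = 3 (sole candidate).
(4,1) = 4 (sole candidate).
(1,3) = 1: row 1 has {2,3,4}; col 3 has {2,3,4}; box has {2,3,4} → only 1 remains.

2413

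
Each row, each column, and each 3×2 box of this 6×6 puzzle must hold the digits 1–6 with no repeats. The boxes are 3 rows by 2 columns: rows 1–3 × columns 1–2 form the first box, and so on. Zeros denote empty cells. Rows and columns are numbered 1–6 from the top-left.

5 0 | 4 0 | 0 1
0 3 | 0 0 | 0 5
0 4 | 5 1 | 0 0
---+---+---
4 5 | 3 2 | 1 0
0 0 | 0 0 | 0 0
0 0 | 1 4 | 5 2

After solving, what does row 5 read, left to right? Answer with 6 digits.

row 2, column 4 = 6 (sole candidate).
row 4, column 6 = 6 (sole candidate).
row 5, column 3 = 6: row 5 has {}; col 3 has {1,3,4,5}; box has {1,2,3,4} → only 6 remains.
row 5, column 4 = 5: row 5 has {6}; col 4 has {1,2,4,6}; box has {1,2,3,4,6} → only 5 remains.
row 6, column 2 = 6 (sole candidate).
row 1, column 2 = 2 (sole candidate).
row 1, column 4 = 3 (sole candidate).
row 1, column 5 = 6 (sole candidate).
row 2, column 1 = 1 (sole candidate).
row 2, column 3 = 2 (sole candidate).
row 2, column 5 = 4 (sole candidate).
row 3, column 1 = 6 (sole candidate).
row 3, column 6 = 3 (sole candidate).
row 5, column 2 = 1: row 5 has {5,6}; col 2 has {2,3,4,5,6}; box has {4,5,6} → only 1 remains.
row 5, column 5 = 3: row 5 has {1,5,6}; col 5 has {1,4,5,6}; box has {1,2,5,6} → only 3 remains.
row 5, column 6 = 4: row 5 has {1,3,5,6}; col 6 has {1,2,3,5,6}; box has {1,2,3,5,6} → only 4 remains.
row 6, column 1 = 3 (sole candidate).
row 3, column 5 = 2 (sole candidate).
row 5, column 1 = 2: row 5 has {1,3,4,5,6}; col 1 has {1,3,4,5,6}; box has {1,3,4,5,6} → only 2 remains.

216534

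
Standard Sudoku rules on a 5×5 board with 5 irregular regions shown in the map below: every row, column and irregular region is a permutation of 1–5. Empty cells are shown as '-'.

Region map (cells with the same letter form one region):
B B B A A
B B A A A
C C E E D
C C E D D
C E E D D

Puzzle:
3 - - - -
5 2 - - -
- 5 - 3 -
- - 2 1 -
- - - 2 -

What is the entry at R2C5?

R2C4 = 4 (sole candidate).
R3C5 = 4 (sole candidate).
R4C1 = 4 (sole candidate).
R4C2 = 3 (sole candidate).
R4C5 = 5 (sole candidate).
R5C1 = 1 (sole candidate).
R5C2 = 4 (sole candidate).
R5C3 = 5 (sole candidate).
R5C5 = 3 (sole candidate).
R1C2 = 1 (sole candidate).
R1C3 = 4 (sole candidate).
R1C4 = 5 (sole candidate).
R1C5 = 2 (sole candidate).
R2C5 = 1: row 2 has {2,4,5}; col 5 has {2,3,4,5}; region has {2,4,5} → only 1 remains.

1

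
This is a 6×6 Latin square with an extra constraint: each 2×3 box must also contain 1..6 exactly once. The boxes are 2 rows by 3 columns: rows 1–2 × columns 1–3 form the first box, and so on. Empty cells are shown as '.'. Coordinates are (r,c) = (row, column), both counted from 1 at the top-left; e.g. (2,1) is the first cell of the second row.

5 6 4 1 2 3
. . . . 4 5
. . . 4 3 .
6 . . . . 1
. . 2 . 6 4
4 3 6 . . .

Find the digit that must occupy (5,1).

(2,4) = 6 (sole candidate).
(4,5) = 5 (sole candidate).
(5,1) = 1: row 5 has {2,4,6}; col 1 has {4,5,6}; box has {2,3,4,6} → only 1 remains.

1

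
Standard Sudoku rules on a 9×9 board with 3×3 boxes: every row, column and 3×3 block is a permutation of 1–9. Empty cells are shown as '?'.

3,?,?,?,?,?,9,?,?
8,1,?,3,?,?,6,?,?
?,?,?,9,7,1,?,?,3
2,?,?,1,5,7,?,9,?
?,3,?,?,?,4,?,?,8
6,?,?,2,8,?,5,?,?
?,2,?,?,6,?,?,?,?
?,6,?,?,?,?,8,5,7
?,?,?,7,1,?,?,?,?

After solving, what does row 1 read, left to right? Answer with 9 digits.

r5c4 = 6 (sole candidate).
r5c5 = 9 (sole candidate).
r6c6 = 3 (sole candidate).
r8c4 = 4 (sole candidate).
r2c3 = 9 (hidden single in row 2).
r2c8 = 7 (hidden single in row 2).
r3c3 = 6 (hidden single in row 3).
r3c8 = 8 (hidden single in row 3).
r1c6 = 6: in row 1, 6 can only go here (every other open cell in that row sees a 6).
r1c4 = 8: in row 1, 8 can only go here (every other open cell in that row sees an 8).
r7c4 = 5 (sole candidate).
r3c7 = 2 (hidden single in row 3).
r4c7 = 3 (hidden single in row 4).
r4c9 = 6 (hidden single in row 4).
r9c7 = 4 (sole candidate).
r7c7 = 1 (sole candidate).
r7c8 = 3 (sole candidate).
r7c9 = 9 (sole candidate).
r9c9 = 2 (sole candidate).
r5c7 = 7 (sole candidate).
r7c6 = 8 (sole candidate).
r9c6 = 9 (sole candidate).
r9c8 = 6 (sole candidate).
r8c6 = 2 (sole candidate).
r9c1 = 5 (sole candidate).
r9c2 = 8 (sole candidate).
r9c3 = 3 (sole candidate).
r2c6 = 5 (sole candidate).
r2c9 = 4 (sole candidate).
r3c1 = 4 (sole candidate).
r3c2 = 5 (sole candidate).
r4c2 = 4 (sole candidate).
r4c3 = 8 (sole candidate).
r5c1 = 1 (sole candidate).
r5c3 = 5 (sole candidate).
r5c8 = 2 (sole candidate).
r6c3 = 7 (sole candidate).
r6c9 = 1 (sole candidate).
r7c1 = 7 (sole candidate).
r7c3 = 4 (sole candidate).
r8c1 = 9 (sole candidate).
r8c3 = 1 (sole candidate).
r8c5 = 3 (sole candidate).
r1c2 = 7: row 1 has {3,6,8,9}; col 2 has {1,2,3,4,5,6,8}; box has {1,3,4,5,6,8,9} → only 7 remains.
r1c3 = 2: row 1 has {3,6,7,8,9}; col 3 has {1,3,4,5,6,7,8,9}; box has {1,3,4,5,6,7,8,9} → only 2 remains.
r1c5 = 4: row 1 has {2,3,6,7,8,9}; col 5 has {1,3,5,6,7,8,9}; box has {1,3,5,6,7,8,9} → only 4 remains.
r1c8 = 1: row 1 has {2,3,4,6,7,8,9}; col 8 has {2,3,5,6,7,8,9}; box has {2,3,4,6,7,8,9} → only 1 remains.
r1c9 = 5: row 1 has {1,2,3,4,6,7,8,9}; col 9 has {1,2,3,4,6,7,8,9}; box has {1,2,3,4,6,7,8,9} → only 5 remains.

372846915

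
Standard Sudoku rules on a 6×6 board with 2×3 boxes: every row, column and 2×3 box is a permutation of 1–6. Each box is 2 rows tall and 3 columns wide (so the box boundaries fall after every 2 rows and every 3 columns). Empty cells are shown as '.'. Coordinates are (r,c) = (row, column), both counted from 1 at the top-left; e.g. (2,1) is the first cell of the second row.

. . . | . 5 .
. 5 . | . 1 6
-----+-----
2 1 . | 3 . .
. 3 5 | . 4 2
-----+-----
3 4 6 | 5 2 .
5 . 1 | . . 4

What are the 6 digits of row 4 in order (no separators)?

635142

(1,6) = 3: row 1 has {5}; col 6 has {2,4,6}; box has {1,5,6} → only 3 remains.
(2,1) = 4: row 2 has {1,5,6}; col 1 has {2,3,5}; box has {5} → only 4 remains.
(2,4) = 2: row 2 has {1,4,5,6}; col 4 has {3,5}; box has {1,3,5,6} → only 2 remains.
(3,3) = 4: row 3 has {1,2,3}; col 3 has {1,5,6}; box has {1,2,3,5} → only 4 remains.
(3,5) = 6: row 3 has {1,2,3,4}; col 5 has {1,2,4,5}; box has {2,3,4} → only 6 remains.
(3,6) = 5: row 3 has {1,2,3,4,6}; col 6 has {2,3,4,6}; box has {2,3,4,6} → only 5 remains.
(4,1) = 6: row 4 has {2,3,4,5}; col 1 has {2,3,4,5}; box has {1,2,3,4,5} → only 6 remains.
(4,4) = 1: row 4 has {2,3,4,5,6}; col 4 has {2,3,5}; box has {2,3,4,5,6} → only 1 remains.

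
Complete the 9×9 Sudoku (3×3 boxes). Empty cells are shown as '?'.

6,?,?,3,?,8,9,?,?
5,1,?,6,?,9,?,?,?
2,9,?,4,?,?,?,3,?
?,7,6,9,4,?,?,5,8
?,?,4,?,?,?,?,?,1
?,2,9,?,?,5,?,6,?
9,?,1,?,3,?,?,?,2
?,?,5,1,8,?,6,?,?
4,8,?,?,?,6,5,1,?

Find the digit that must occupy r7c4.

r1c2 = 4: row 1 has {3,6,8,9}; col 2 has {1,2,7,8,9}; box has {1,2,5,6,9} → only 4 remains.
r1c3 = 7: row 1 has {3,4,6,8,9}; col 3 has {1,4,5,6,9}; box has {1,2,4,5,6,9} → only 7 remains.
r1c8 = 2: row 1 has {3,4,6,7,8,9}; col 8 has {1,3,5,6}; box has {3,9} → only 2 remains.
r1c9 = 5: row 1 has {2,3,4,6,7,8,9}; col 9 has {1,2,8}; box has {2,3,9} → only 5 remains.
r3c3 = 8: row 3 has {2,3,4,9}; col 3 has {1,4,5,6,7,9}; box has {1,2,4,5,6,7,9} → only 8 remains.
r7c2 = 6: row 7 has {1,2,3,9}; col 2 has {1,2,4,7,8,9}; box has {1,4,5,8,9} → only 6 remains.
r8c2 = 3: row 8 has {1,5,6,8}; col 2 has {1,2,4,6,7,8,9}; box has {1,4,5,6,8,9} → only 3 remains.
r9c3 = 2: row 9 has {1,4,5,6,8}; col 3 has {1,4,5,6,7,8,9}; box has {1,3,4,5,6,8,9} → only 2 remains.
r9c4 = 7: row 9 has {1,2,4,5,6,8}; col 4 has {1,3,4,6,9}; box has {1,3,6,8} → only 7 remains.
r9c5 = 9: row 9 has {1,2,4,5,6,7,8}; col 5 has {3,4,8}; box has {1,3,6,7,8} → only 9 remains.
r9c9 = 3: row 9 has {1,2,4,5,6,7,8,9}; col 9 has {1,2,5,8}; box has {1,2,5,6} → only 3 remains.
r1c5 = 1: row 1 has {2,3,4,5,6,7,8,9}; col 5 has {3,4,8,9}; box has {3,4,6,8,9} → only 1 remains.
r2c3 = 3: row 2 has {1,5,6,9}; col 3 has {1,2,4,5,6,7,8,9}; box has {1,2,4,5,6,7,8,9} → only 3 remains.
r3c6 = 7: row 3 has {2,3,4,8,9}; col 6 has {5,6,8,9}; box has {1,3,4,6,8,9} → only 7 remains.
r3c7 = 1: row 3 has {2,3,4,7,8,9}; col 7 has {5,6,9}; box has {2,3,5,9} → only 1 remains.
r3c9 = 6: row 3 has {1,2,3,4,7,8,9}; col 9 has {1,2,3,5,8}; box has {1,2,3,5,9} → only 6 remains.
r5c2 = 5: row 5 has {1,4}; col 2 has {1,2,3,4,6,7,8,9}; box has {2,4,6,7,9} → only 5 remains.
r6c4 = 8: row 6 has {2,5,6,9}; col 4 has {1,3,4,6,7,9}; box has {4,5,9} → only 8 remains.
r6c5 = 7: row 6 has {2,5,6,8,9}; col 5 has {1,3,4,8,9}; box has {4,5,8,9} → only 7 remains.
r6c9 = 4: row 6 has {2,5,6,7,8,9}; col 9 has {1,2,3,5,6,8}; box has {1,5,6,8} → only 4 remains.
r7c4 = 5: row 7 has {1,2,3,6,9}; col 4 has {1,3,4,6,7,8,9}; box has {1,3,6,7,8,9} → only 5 remains.

5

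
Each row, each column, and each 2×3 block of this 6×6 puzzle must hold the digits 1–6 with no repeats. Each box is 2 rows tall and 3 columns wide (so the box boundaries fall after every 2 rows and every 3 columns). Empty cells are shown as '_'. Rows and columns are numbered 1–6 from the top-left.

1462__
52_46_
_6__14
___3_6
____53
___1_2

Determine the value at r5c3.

4

r1c5 = 3: row 1 has {1,2,4,6}; col 5 has {1,5,6}; box has {2,4,6} → only 3 remains.
r1c6 = 5: row 1 has {1,2,3,4,6}; col 6 has {2,3,4,6}; box has {2,3,4,6} → only 5 remains.
r2c3 = 3: row 2 has {2,4,5,6}; col 3 has {6}; box has {1,2,4,5,6} → only 3 remains.
r2c6 = 1: row 2 has {2,3,4,5,6}; col 6 has {2,3,4,5,6}; box has {2,3,4,5,6} → only 1 remains.
r3c4 = 5: row 3 has {1,4,6}; col 4 has {1,2,3,4}; box has {1,3,4,6} → only 5 remains.
r4c5 = 2: row 4 has {3,6}; col 5 has {1,3,5,6}; box has {1,3,4,5,6} → only 2 remains.
r5c2 = 1: row 5 has {3,5}; col 2 has {2,4,6}; box has {} → only 1 remains.
r5c4 = 6: row 5 has {1,3,5}; col 4 has {1,2,3,4,5}; box has {1,2,3,5} → only 6 remains.
r6c5 = 4: row 6 has {1,2}; col 5 has {1,2,3,5,6}; box has {1,2,3,5,6} → only 4 remains.
r3c3 = 2: row 3 has {1,4,5,6}; col 3 has {3,6}; box has {6} → only 2 remains.
r4c1 = 4: row 4 has {2,3,6}; col 1 has {1,5}; box has {2,6} → only 4 remains.
r4c2 = 5: row 4 has {2,3,4,6}; col 2 has {1,2,4,6}; box has {2,4,6} → only 5 remains.
r4c3 = 1: row 4 has {2,3,4,5,6}; col 3 has {2,3,6}; box has {2,4,5,6} → only 1 remains.
r5c1 = 2: row 5 has {1,3,5,6}; col 1 has {1,4,5}; box has {1} → only 2 remains.
r5c3 = 4: row 5 has {1,2,3,5,6}; col 3 has {1,2,3,6}; box has {1,2} → only 4 remains.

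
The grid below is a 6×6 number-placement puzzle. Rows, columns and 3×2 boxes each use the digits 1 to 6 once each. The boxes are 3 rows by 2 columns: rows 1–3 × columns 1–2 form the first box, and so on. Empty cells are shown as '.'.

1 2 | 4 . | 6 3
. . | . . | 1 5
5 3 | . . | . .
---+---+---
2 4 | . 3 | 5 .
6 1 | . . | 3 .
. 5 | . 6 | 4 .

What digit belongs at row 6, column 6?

1

row 1, column 4 = 5: row 1 has {1,2,3,4,6}; col 4 has {3,6}; box has {4} → only 5 remains.
row 2, column 1 = 4: row 2 has {1,5}; col 1 has {1,2,5,6}; box has {1,2,3,5} → only 4 remains.
row 2, column 2 = 6: row 2 has {1,4,5}; col 2 has {1,2,3,4,5}; box has {1,2,3,4,5} → only 6 remains.
row 2, column 4 = 2: row 2 has {1,4,5,6}; col 4 has {3,5,6}; box has {4,5} → only 2 remains.
row 3, column 4 = 1: row 3 has {3,5}; col 4 has {2,3,5,6}; box has {2,4,5} → only 1 remains.
row 3, column 5 = 2: row 3 has {1,3,5}; col 5 has {1,3,4,5,6}; box has {1,3,5,6} → only 2 remains.
row 3, column 6 = 4: row 3 has {1,2,3,5}; col 6 has {3,5}; box has {1,2,3,5,6} → only 4 remains.
row 4, column 3 = 1: row 4 has {2,3,4,5}; col 3 has {4}; box has {3,6} → only 1 remains.
row 4, column 6 = 6: row 4 has {1,2,3,4,5}; col 6 has {3,4,5}; box has {3,4,5} → only 6 remains.
row 5, column 4 = 4: row 5 has {1,3,6}; col 4 has {1,2,3,5,6}; box has {1,3,6} → only 4 remains.
row 5, column 6 = 2: row 5 has {1,3,4,6}; col 6 has {3,4,5,6}; box has {3,4,5,6} → only 2 remains.
row 6, column 1 = 3: row 6 has {4,5,6}; col 1 has {1,2,4,5,6}; box has {1,2,4,5,6} → only 3 remains.
row 6, column 3 = 2: row 6 has {3,4,5,6}; col 3 has {1,4}; box has {1,3,4,6} → only 2 remains.
row 6, column 6 = 1: row 6 has {2,3,4,5,6}; col 6 has {2,3,4,5,6}; box has {2,3,4,5,6} → only 1 remains.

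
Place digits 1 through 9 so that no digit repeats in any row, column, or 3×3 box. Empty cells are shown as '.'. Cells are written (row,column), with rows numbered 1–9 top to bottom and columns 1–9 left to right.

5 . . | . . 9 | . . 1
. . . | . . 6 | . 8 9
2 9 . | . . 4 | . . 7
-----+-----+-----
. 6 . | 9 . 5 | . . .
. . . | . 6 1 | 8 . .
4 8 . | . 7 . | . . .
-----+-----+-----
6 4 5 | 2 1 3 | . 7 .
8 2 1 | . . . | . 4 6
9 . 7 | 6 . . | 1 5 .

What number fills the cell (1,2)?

(6,4) = 3: row 6 has {4,7,8}; col 4 has {2,6,9}; box has {1,5,6,7,9} → only 3 remains.
(6,6) = 2: row 6 has {3,4,7,8}; col 6 has {1,3,4,5,6,9}; box has {1,3,5,6,7,9} → only 2 remains.
(6,9) = 5: row 6 has {2,3,4,7,8}; col 9 has {1,6,7,9}; box has {8} → only 5 remains.
(7,7) = 9: row 7 has {1,2,3,4,5,6,7}; col 7 has {1,8}; box has {1,4,5,6,7} → only 9 remains.
(7,9) = 8: row 7 has {1,2,3,4,5,6,7,9}; col 9 has {1,5,6,7,9}; box has {1,4,5,6,7,9} → only 8 remains.
(8,6) = 7: row 8 has {1,2,4,6,8}; col 6 has {1,2,3,4,5,6,9}; box has {1,2,3,6} → only 7 remains.
(8,7) = 3: row 8 has {1,2,4,6,7,8}; col 7 has {1,8,9}; box has {1,4,5,6,7,8,9} → only 3 remains.
(9,2) = 3: row 9 has {1,5,6,7,9}; col 2 has {2,4,6,8,9}; box has {1,2,4,5,6,7,8,9} → only 3 remains.
(9,6) = 8: row 9 has {1,3,5,6,7,9}; col 6 has {1,2,3,4,5,6,7,9}; box has {1,2,3,6,7} → only 8 remains.
(9,9) = 2: row 9 has {1,3,5,6,7,8,9}; col 9 has {1,5,6,7,8,9}; box has {1,3,4,5,6,7,8,9} → only 2 remains.
(1,2) = 7: row 1 has {1,5,9}; col 2 has {2,3,4,6,8,9}; box has {2,5,9} → only 7 remains.

7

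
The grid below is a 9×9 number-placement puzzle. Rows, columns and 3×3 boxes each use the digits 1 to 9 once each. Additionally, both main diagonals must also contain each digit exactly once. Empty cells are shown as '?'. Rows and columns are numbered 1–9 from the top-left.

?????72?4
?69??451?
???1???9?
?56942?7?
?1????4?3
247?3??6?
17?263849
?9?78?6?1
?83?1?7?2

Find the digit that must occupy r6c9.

r1c2 = 3: row 1 has {2,4,7}; col 2 has {1,4,5,6,7,8,9}; box has {6,9} → only 3 remains.
r1c8 = 8: row 1 has {2,3,4,7}; col 8 has {1,4,6,7,9}; box has {1,2,4,5,9} → only 8 remains.
r2c5 = 2: row 2 has {1,4,5,6,9}; col 5 has {1,3,4,6,8}; box has {1,4,7} → only 2 remains.
r2c9 = 7: row 2 has {1,2,4,5,6,9}; col 9 has {1,2,3,4,9}; box has {1,2,4,5,8,9} → only 7 remains.
r3c2 = 2: row 3 has {1,9}; col 2 has {1,3,4,5,6,7,8,9}; box has {3,6,9} → only 2 remains.
r3c5 = 5: row 3 has {1,2,9}; col 5 has {1,2,3,4,6,8}; box has {1,2,4,7} → only 5 remains.
r3c7 = 3: row 3 has {1,2,5,9}; col 7 has {2,4,5,6,7,8}; box has {1,2,4,5,7,8,9}; anti-diagonal has {1,2,4,9} → only 3 remains.
r3c9 = 6: row 3 has {1,2,3,5,9}; col 9 has {1,2,3,4,7,9}; box has {1,2,3,4,5,7,8,9} → only 6 remains.
r4c7 = 1: row 4 has {2,4,5,6,7,9}; col 7 has {2,3,4,5,6,7,8}; box has {3,4,6,7} → only 1 remains.
r4c9 = 8: row 4 has {1,2,4,5,6,7,9}; col 9 has {1,2,3,4,6,7,9}; box has {1,3,4,6,7} → only 8 remains.
r5c3 = 8: row 5 has {1,3,4}; col 3 has {3,6,7,9}; box has {1,2,4,5,6,7} → only 8 remains.
r5c5 = 7: row 5 has {1,3,4,8}; col 5 has {1,2,3,4,5,6,8}; box has {2,3,4,9}; main diagonal has {2,6,8,9}; anti-diagonal has {1,2,3,4,9} → only 7 remains.
r6c7 = 9: row 6 has {2,3,4,6,7}; col 7 has {1,2,3,4,5,6,7,8}; box has {1,3,4,6,7,8} → only 9 remains.
r6c9 = 5: row 6 has {2,3,4,6,7,9}; col 9 has {1,2,3,4,6,7,8,9}; box has {1,3,4,6,7,8,9} → only 5 remains.

5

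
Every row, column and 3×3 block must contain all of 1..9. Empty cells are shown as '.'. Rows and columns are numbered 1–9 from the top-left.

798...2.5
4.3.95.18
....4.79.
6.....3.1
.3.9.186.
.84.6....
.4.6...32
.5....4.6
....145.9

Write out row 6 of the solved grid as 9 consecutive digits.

184563927

r1c5 = 3: row 1 has {2,5,7,8,9}; col 5 has {1,4,6,9}; box has {4,5,9} → only 3 remains.
r1c6 = 6: row 1 has {2,3,5,7,8,9}; col 6 has {1,4,5}; box has {3,4,5,9} → only 6 remains.
r1c8 = 4: row 1 has {2,3,5,6,7,8,9}; col 8 has {1,3,6,9}; box has {1,2,5,7,8,9} → only 4 remains.
r2c7 = 6: row 2 has {1,3,4,5,8,9}; col 7 has {2,3,4,5,7,8}; box has {1,2,4,5,7,8,9} → only 6 remains.
r3c9 = 3: row 3 has {4,7,9}; col 9 has {1,2,5,6,8,9}; box has {1,2,4,5,6,7,8,9} → only 3 remains.
r6c7 = 9: row 6 has {4,6,8}; col 7 has {2,3,4,5,6,7,8}; box has {1,3,6,8} → only 9 remains.
r6c9 = 7: row 6 has {4,6,8,9}; col 9 has {1,2,3,5,6,8,9}; box has {1,3,6,8,9} → only 7 remains.
r7c7 = 1: row 7 has {2,3,4,6}; col 7 has {2,3,4,5,6,7,8,9}; box has {2,3,4,5,6,9} → only 1 remains.
r1c4 = 1: row 1 has {2,3,4,5,6,7,8,9}; col 4 has {6,9}; box has {3,4,5,6,9} → only 1 remains.
r2c2 = 2: row 2 has {1,3,4,5,6,8,9}; col 2 has {3,4,5,8,9}; box has {3,4,7,8,9} → only 2 remains.
r2c4 = 7: row 2 has {1,2,3,4,5,6,8,9}; col 4 has {1,6,9}; box has {1,3,4,5,6,9} → only 7 remains.
r4c2 = 7: row 4 has {1,3,6}; col 2 has {2,3,4,5,8,9}; box has {3,4,6,8} → only 7 remains.
r5c9 = 4: row 5 has {1,3,6,8,9}; col 9 has {1,2,3,5,6,7,8,9}; box has {1,3,6,7,8,9} → only 4 remains.
r9c2 = 6: row 9 has {1,4,5,9}; col 2 has {2,3,4,5,7,8,9}; box has {4,5} → only 6 remains.
r3c2 = 1: row 3 has {3,4,7,9}; col 2 has {2,3,4,5,6,7,8,9}; box has {2,3,4,7,8,9} → only 1 remains.
r3c1 = 5: row 3 has {1,3,4,7,9}; col 1 has {4,6,7}; box has {1,2,3,4,7,8,9} → only 5 remains.
r3c3 = 6: row 3 has {1,3,4,5,7,9}; col 3 has {3,4,8}; box has {1,2,3,4,5,7,8,9} → only 6 remains.
r5c1 = 2: row 5 has {1,3,4,6,8,9}; col 1 has {4,5,6,7}; box has {3,4,6,7,8} → only 2 remains.
r5c3 = 5: row 5 has {1,2,3,4,6,8,9}; col 3 has {3,4,6,8}; box has {2,3,4,6,7,8} → only 5 remains.
r5c5 = 7: row 5 has {1,2,3,4,5,6,8,9}; col 5 has {1,3,4,6,9}; box has {1,6,9} → only 7 remains.
r6c1 = 1: row 6 has {4,6,7,8,9}; col 1 has {2,4,5,6,7}; box has {2,3,4,5,6,7,8} → only 1 remains.
r4c3 = 9: row 4 has {1,3,6,7}; col 3 has {3,4,5,6,8}; box has {1,2,3,4,5,6,7,8} → only 9 remains.
r7c3 = 7: row 7 has {1,2,3,4,6}; col 3 has {3,4,5,6,8,9}; box has {4,5,6} → only 7 remains.
r9c3 = 2: row 9 has {1,4,5,6,9}; col 3 has {3,4,5,6,7,8,9}; box has {4,5,6,7} → only 2 remains.
r8c3 = 1: row 8 has {4,5,6}; col 3 has {2,3,4,5,6,7,8,9}; box has {2,4,5,6,7} → only 1 remains.
r4c4 = 4: in row 4, 4 can only go here (every other open cell in that row sees a 4).
r7c5 = 5: in row 7, 5 can only go here (every other open cell in that row sees a 5).
r4c8 = 5: in row 4, 5 can only go here (every other open cell in that row sees a 5).
r6c8 = 2: row 6 has {1,4,6,7,8,9}; col 8 has {1,3,4,5,6,9}; box has {1,3,4,5,6,7,8,9} → only 2 remains.
r6c6 = 3: row 6 has {1,2,4,6,7,8,9}; col 6 has {1,4,5,6}; box has {1,4,6,7,9} → only 3 remains.
r6c4 = 5: row 6 has {1,2,3,4,6,7,8,9}; col 4 has {1,4,6,7,9}; box has {1,3,4,6,7,9} → only 5 remains.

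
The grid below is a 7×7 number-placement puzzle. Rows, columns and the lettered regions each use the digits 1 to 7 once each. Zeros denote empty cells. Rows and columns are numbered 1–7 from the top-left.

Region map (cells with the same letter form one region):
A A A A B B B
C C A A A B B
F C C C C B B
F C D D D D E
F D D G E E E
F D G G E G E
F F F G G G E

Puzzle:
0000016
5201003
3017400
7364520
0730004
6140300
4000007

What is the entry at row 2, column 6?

row 1, column 1 = 2 (sole candidate).
row 1, column 5 = 7 (sole candidate).
row 2, column 3 = 7 (sole candidate).
row 2, column 5 = 6 (sole candidate).
row 2, column 6 = 4: row 2 has {1,2,3,5,6,7}; col 6 has {1,2}; region has {1,3,6,7} → only 4 remains.

4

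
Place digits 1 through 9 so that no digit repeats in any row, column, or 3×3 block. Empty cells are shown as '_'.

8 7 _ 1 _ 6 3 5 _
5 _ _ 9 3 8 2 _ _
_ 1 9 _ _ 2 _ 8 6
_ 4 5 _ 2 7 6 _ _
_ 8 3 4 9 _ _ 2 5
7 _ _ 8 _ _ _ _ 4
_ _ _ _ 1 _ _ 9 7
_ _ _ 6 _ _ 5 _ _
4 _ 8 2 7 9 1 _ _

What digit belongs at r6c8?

r1c5 = 4: row 1 has {1,3,5,6,7,8}; col 5 has {1,2,3,7,9}; box has {1,2,3,6,8,9} → only 4 remains.
r1c9 = 9: row 1 has {1,3,4,5,6,7,8}; col 9 has {4,5,6,7}; box has {2,3,5,6,8} → only 9 remains.
r2c2 = 6: row 2 has {2,3,5,8,9}; col 2 has {1,4,7,8}; box has {1,5,7,8,9} → only 6 remains.
r2c3 = 4: row 2 has {2,3,5,6,8,9}; col 3 has {3,5,8,9}; box has {1,5,6,7,8,9} → only 4 remains.
r2c9 = 1: row 2 has {2,3,4,5,6,8,9}; col 9 has {4,5,6,7,9}; box has {2,3,5,6,8,9} → only 1 remains.
r3c1 = 3: row 3 has {1,2,6,8,9}; col 1 has {4,5,7,8}; box has {1,4,5,6,7,8,9} → only 3 remains.
r3c5 = 5: row 3 has {1,2,3,6,8,9}; col 5 has {1,2,3,4,7,9}; box has {1,2,3,4,6,8,9} → only 5 remains.
r4c4 = 3: row 4 has {2,4,5,6,7}; col 4 has {1,2,4,6,8,9}; box has {2,4,7,8,9} → only 3 remains.
r4c8 = 1: row 4 has {2,3,4,5,6,7}; col 8 has {2,5,8,9}; box has {2,4,5,6} → only 1 remains.
r4c9 = 8: row 4 has {1,2,3,4,5,6,7}; col 9 has {1,4,5,6,7,9}; box has {1,2,4,5,6} → only 8 remains.
r5c6 = 1: row 5 has {2,3,4,5,8,9}; col 6 has {2,6,7,8,9}; box has {2,3,4,7,8,9} → only 1 remains.
r5c7 = 7: row 5 has {1,2,3,4,5,8,9}; col 7 has {1,2,3,5,6}; box has {1,2,4,5,6,8} → only 7 remains.
r6c5 = 6: row 6 has {4,7,8}; col 5 has {1,2,3,4,5,7,9}; box has {1,2,3,4,7,8,9} → only 6 remains.
r6c6 = 5: row 6 has {4,6,7,8}; col 6 has {1,2,6,7,8,9}; box has {1,2,3,4,6,7,8,9} → only 5 remains.
r6c7 = 9: row 6 has {4,5,6,7,8}; col 7 has {1,2,3,5,6,7}; box has {1,2,4,5,6,7,8} → only 9 remains.
r6c8 = 3: row 6 has {4,5,6,7,8,9}; col 8 has {1,2,5,8,9}; box has {1,2,4,5,6,7,8,9} → only 3 remains.

3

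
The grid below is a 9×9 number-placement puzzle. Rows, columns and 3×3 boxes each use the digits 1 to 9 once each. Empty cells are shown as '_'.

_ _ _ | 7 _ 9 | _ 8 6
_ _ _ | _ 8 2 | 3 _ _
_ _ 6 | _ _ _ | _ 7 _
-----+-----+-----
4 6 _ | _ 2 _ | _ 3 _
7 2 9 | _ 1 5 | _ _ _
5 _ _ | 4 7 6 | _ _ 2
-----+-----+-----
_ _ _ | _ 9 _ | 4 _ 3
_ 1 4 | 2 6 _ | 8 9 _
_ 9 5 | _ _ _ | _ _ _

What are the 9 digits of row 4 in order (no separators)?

461928537

R4C6 = 8: row 4 has {2,3,4,6}; col 6 has {2,5,6,9}; box has {1,2,4,5,6,7} → only 8 remains.
R5C4 = 3 (sole candidate).
R5C7 = 6 (sole candidate).
R5C8 = 4 (sole candidate).
R5C9 = 8 (sole candidate).
R6C8 = 1 (sole candidate).
R8C1 = 3 (sole candidate).
R8C6 = 7 (sole candidate).
R8C9 = 5 (sole candidate).
R2C8 = 5 (sole candidate).
R4C3 = 1: row 4 has {2,3,4,6,8}; col 3 has {4,5,6,9}; box has {2,4,5,6,7,9} → only 1 remains.
R4C4 = 9: row 4 has {1,2,3,4,6,8}; col 4 has {2,3,4,7}; box has {1,2,3,4,5,6,7,8} → only 9 remains.
R4C9 = 7: row 4 has {1,2,3,4,6,8,9}; col 9 has {2,3,5,6,8}; box has {1,2,3,4,6,8} → only 7 remains.
R6C7 = 9 (sole candidate).
R7C6 = 1 (sole candidate).
R9C4 = 8 (sole candidate).
R9C9 = 1 (sole candidate).
R2C3 = 7 (sole candidate).
R4C7 = 5: row 4 has {1,2,3,4,6,7,8,9}; col 7 has {3,4,6,8,9}; box has {1,2,3,4,6,7,8,9} → only 5 remains.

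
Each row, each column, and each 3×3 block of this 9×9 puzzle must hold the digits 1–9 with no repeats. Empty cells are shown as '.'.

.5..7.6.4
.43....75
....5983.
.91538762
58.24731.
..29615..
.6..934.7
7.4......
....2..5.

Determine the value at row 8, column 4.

6

row 1, column 6 = 2: row 1 has {4,5,6,7}; col 6 has {1,3,7,8,9}; box has {5,7,9} → only 2 remains.
row 1, column 8 = 9: row 1 has {2,4,5,6,7}; col 8 has {1,3,5,6,7}; box has {3,4,5,6,7,8} → only 9 remains.
row 2, column 6 = 6: row 2 has {3,4,5,7}; col 6 has {1,2,3,7,8,9}; box has {2,5,7,9} → only 6 remains.
row 3, column 9 = 1: row 3 has {3,5,8,9}; col 9 has {2,4,5,7}; box has {3,4,5,6,7,8,9} → only 1 remains.
row 4, column 1 = 4: row 4 has {1,2,3,5,6,7,8,9}; col 1 has {5,7}; box has {1,2,5,8,9} → only 4 remains.
row 5, column 3 = 6: row 5 has {1,2,3,4,5,7,8}; col 3 has {1,2,3,4}; box has {1,2,4,5,8,9} → only 6 remains.
row 5, column 9 = 9: row 5 has {1,2,3,4,5,6,7,8}; col 9 has {1,2,4,5,7}; box has {1,2,3,5,6,7} → only 9 remains.
row 6, column 1 = 3: row 6 has {1,2,5,6,9}; col 1 has {4,5,7}; box has {1,2,4,5,6,8,9} → only 3 remains.
row 6, column 2 = 7: row 6 has {1,2,3,5,6,9}; col 2 has {4,5,6,8,9}; box has {1,2,3,4,5,6,8,9} → only 7 remains.
row 6, column 9 = 8: row 6 has {1,2,3,5,6,7,9}; col 9 has {1,2,4,5,7,9}; box has {1,2,3,5,6,7,9} → only 8 remains.
row 8, column 6 = 5: row 8 has {4,7}; col 6 has {1,2,3,6,7,8,9}; box has {2,3,9} → only 5 remains.
row 9, column 6 = 4: row 9 has {2,5}; col 6 has {1,2,3,5,6,7,8,9}; box has {2,3,5,9} → only 4 remains.
row 1, column 3 = 8: row 1 has {2,4,5,6,7,9}; col 3 has {1,2,3,4,6}; box has {3,4,5} → only 8 remains.
row 2, column 7 = 2: row 2 has {3,4,5,6,7}; col 7 has {3,4,5,6,7,8}; box has {1,3,4,5,6,7,8,9} → only 2 remains.
row 3, column 2 = 2: row 3 has {1,3,5,8,9}; col 2 has {4,5,6,7,8,9}; box has {3,4,5,8} → only 2 remains.
row 3, column 3 = 7: row 3 has {1,2,3,5,8,9}; col 3 has {1,2,3,4,6,8}; box has {2,3,4,5,8} → only 7 remains.
row 3, column 4 = 4: row 3 has {1,2,3,5,7,8,9}; col 4 has {2,5,9}; box has {2,5,6,7,9} → only 4 remains.
row 6, column 8 = 4: row 6 has {1,2,3,5,6,7,8,9}; col 8 has {1,3,5,6,7,9}; box has {1,2,3,5,6,7,8,9} → only 4 remains.
row 7, column 3 = 5: row 7 has {3,4,6,7,9}; col 3 has {1,2,3,4,6,7,8}; box has {4,6,7} → only 5 remains.
row 9, column 3 = 9: row 9 has {2,4,5}; col 3 has {1,2,3,4,5,6,7,8}; box has {4,5,6,7} → only 9 remains.
row 9, column 7 = 1: row 9 has {2,4,5,9}; col 7 has {2,3,4,5,6,7,8}; box has {4,5,7} → only 1 remains.
row 1, column 1 = 1: row 1 has {2,4,5,6,7,8,9}; col 1 has {3,4,5,7}; box has {2,3,4,5,7,8} → only 1 remains.
row 1, column 4 = 3: row 1 has {1,2,4,5,6,7,8,9}; col 4 has {2,4,5,9}; box has {2,4,5,6,7,9} → only 3 remains.
row 2, column 1 = 9: row 2 has {2,3,4,5,6,7}; col 1 has {1,3,4,5,7}; box has {1,2,3,4,5,7,8} → only 9 remains.
row 3, column 1 = 6: row 3 has {1,2,3,4,5,7,8,9}; col 1 has {1,3,4,5,7,9}; box has {1,2,3,4,5,7,8,9} → only 6 remains.
row 8, column 7 = 9: row 8 has {4,5,7}; col 7 has {1,2,3,4,5,6,7,8}; box has {1,4,5,7} → only 9 remains.
row 9, column 1 = 8: row 9 has {1,2,4,5,9}; col 1 has {1,3,4,5,6,7,9}; box has {4,5,6,7,9} → only 8 remains.
row 9, column 2 = 3: row 9 has {1,2,4,5,8,9}; col 2 has {2,4,5,6,7,8,9}; box has {4,5,6,7,8,9} → only 3 remains.
row 9, column 9 = 6: row 9 has {1,2,3,4,5,8,9}; col 9 has {1,2,4,5,7,8,9}; box has {1,4,5,7,9} → only 6 remains.
row 7, column 1 = 2: row 7 has {3,4,5,6,7,9}; col 1 has {1,3,4,5,6,7,8,9}; box has {3,4,5,6,7,8,9} → only 2 remains.
row 7, column 8 = 8: row 7 has {2,3,4,5,6,7,9}; col 8 has {1,3,4,5,6,7,9}; box has {1,4,5,6,7,9} → only 8 remains.
row 8, column 2 = 1: row 8 has {4,5,7,9}; col 2 has {2,3,4,5,6,7,8,9}; box has {2,3,4,5,6,7,8,9} → only 1 remains.
row 8, column 5 = 8: row 8 has {1,4,5,7,9}; col 5 has {2,3,4,5,6,7,9}; box has {2,3,4,5,9} → only 8 remains.
row 8, column 8 = 2: row 8 has {1,4,5,7,8,9}; col 8 has {1,3,4,5,6,7,8,9}; box has {1,4,5,6,7,8,9} → only 2 remains.
row 8, column 9 = 3: row 8 has {1,2,4,5,7,8,9}; col 9 has {1,2,4,5,6,7,8,9}; box has {1,2,4,5,6,7,8,9} → only 3 remains.
row 9, column 4 = 7: row 9 has {1,2,3,4,5,6,8,9}; col 4 has {2,3,4,5,9}; box has {2,3,4,5,8,9} → only 7 remains.
row 2, column 5 = 1: row 2 has {2,3,4,5,6,7,9}; col 5 has {2,3,4,5,6,7,8,9}; box has {2,3,4,5,6,7,9} → only 1 remains.
row 7, column 4 = 1: row 7 has {2,3,4,5,6,7,8,9}; col 4 has {2,3,4,5,7,9}; box has {2,3,4,5,7,8,9} → only 1 remains.
row 8, column 4 = 6: row 8 has {1,2,3,4,5,7,8,9}; col 4 has {1,2,3,4,5,7,9}; box has {1,2,3,4,5,7,8,9} → only 6 remains.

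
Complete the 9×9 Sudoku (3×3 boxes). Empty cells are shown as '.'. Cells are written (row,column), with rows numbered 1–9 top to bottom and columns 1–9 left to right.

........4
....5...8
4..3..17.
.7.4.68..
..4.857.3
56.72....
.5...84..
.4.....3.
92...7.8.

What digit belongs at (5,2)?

(6,7) = 9 (sole candidate).
(6,9) = 1 (sole candidate).
(6,6) = 3 (sole candidate).
(6,8) = 4 (sole candidate).
(6,3) = 8 (sole candidate).
(2,6) = 4 (hidden single in row 2).
(3,2) = 8 (hidden single in row 3).
(1,4) = 8 (hidden single in row 1).
(5,8) = 6 (hidden single in row 5).
(5,1) = 2 (hidden single in row 5).
(8,1) = 8 (hidden single in row 8).
(9,5) = 4 (hidden single in row 9).
(9,3) = 3 (hidden single in row 9).
(4,1) = 3 (hidden single in row 4).
(7,5) = 3 (hidden single in row 7).
(9,4) = 1 (hidden single in row 9).
(5,4) = 9 (sole candidate).
(4,5) = 1 (sole candidate).
(5,2) = 1: row 5 has {2,3,4,5,6,7,8,9}; col 2 has {2,4,5,6,7,8}; box has {2,3,4,5,6,7,8} → only 1 remains.

1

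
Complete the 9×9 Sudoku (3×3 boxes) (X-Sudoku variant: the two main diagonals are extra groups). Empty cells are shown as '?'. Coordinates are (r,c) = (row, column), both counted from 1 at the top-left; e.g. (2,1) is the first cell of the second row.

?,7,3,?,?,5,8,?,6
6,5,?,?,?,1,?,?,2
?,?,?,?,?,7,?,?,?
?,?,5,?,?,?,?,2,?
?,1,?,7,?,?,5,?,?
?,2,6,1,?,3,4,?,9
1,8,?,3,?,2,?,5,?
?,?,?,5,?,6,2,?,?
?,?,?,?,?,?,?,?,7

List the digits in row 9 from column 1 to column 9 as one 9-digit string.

(7,9) = 4 (sole candidate).
(1,8) = 1 (hidden single in row 1).
(3,3) = 1 (hidden single in row 3).
(3,9) = 5 (hidden single in row 3).
(5,5) = 2 (hidden single in row 5).
(5,8) = 6 (hidden single in row 5).
(1,4) = 2 (hidden single in row 1).
(3,1) = 2 (hidden single in row 3).
(6,5) = 5 (hidden single in row 6).
(7,7) = 6 (hidden single in row 7).
(4,5) = 6 (hidden single in row 4).
(3,4) = 6 (hidden single in row 3).
(3,5) = 8 (hidden single in row 3).
(2,3) = 8 (hidden single in row 2).
(9,3) = 2: in row 9, 2 can only go here (every other open cell in that row sees a 2).
(9,1) = 5: in row 9, 5 can only go here (every other open cell in that row sees a 5).
(9,2) = 6: in row 9, 6 can only go here (every other open cell in that row sees a 6).
(2,5) = 3 (hidden single in column 5).
(4,6) = 8 (hidden single in anti-diagonal).
(9,4) = 8: in column 4, 8 can only go here (every other open cell in that column sees an 8).
(8,8) = 8 (hidden single in main diagonal).
(6,8) = 7 (sole candidate).
(6,1) = 8 (sole candidate).
(2,7) = 7 (hidden single in row 2).
(4,1) = 7 (hidden single in row 4).
(5,9) = 8 (hidden single in row 5).
(5,1) = 3 (hidden single in row 5).
(8,2) = 3 (hidden single in column 2).
(3,7) = 9 (sole candidate).
(7,3) = 7 (sole candidate).
(7,5) = 9 (sole candidate).
(8,9) = 1 (sole candidate).
(9,6) = 4: row 9 has {2,5,6,7,8}; col 6 has {1,2,3,5,6,7,8}; box has {2,3,5,6,8,9} → only 4 remains.
(9,7) = 3: row 9 has {2,4,5,6,7,8}; col 7 has {2,4,5,6,7,8,9}; box has {1,2,4,5,6,7,8} → only 3 remains.
(9,8) = 9: row 9 has {2,3,4,5,6,7,8}; col 8 has {1,2,5,6,7,8}; box has {1,2,3,4,5,6,7,8} → only 9 remains.
(1,5) = 4 (sole candidate).
(2,4) = 9 (sole candidate).
(2,8) = 4 (sole candidate).
(3,2) = 4 (sole candidate).
(3,8) = 3 (sole candidate).
(4,2) = 9 (sole candidate).
(4,4) = 4 (sole candidate).
(4,7) = 1 (sole candidate).
(4,9) = 3 (sole candidate).
(5,3) = 4 (sole candidate).
(5,6) = 9 (sole candidate).
(8,3) = 9 (sole candidate).
(8,5) = 7 (sole candidate).
(9,5) = 1: row 9 has {2,3,4,5,6,7,8,9}; col 5 has {2,3,4,5,6,7,8,9}; box has {2,3,4,5,6,7,8,9} → only 1 remains.

562814397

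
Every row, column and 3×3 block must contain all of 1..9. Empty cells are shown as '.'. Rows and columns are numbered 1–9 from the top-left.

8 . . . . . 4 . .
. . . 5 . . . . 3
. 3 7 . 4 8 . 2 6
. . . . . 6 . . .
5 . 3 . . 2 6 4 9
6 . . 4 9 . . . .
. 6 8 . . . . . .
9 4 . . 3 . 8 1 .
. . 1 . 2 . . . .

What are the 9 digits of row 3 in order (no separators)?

137948526

R3C1 = 1: row 3 has {2,3,4,6,7,8}; col 1 has {5,6,8,9}; box has {3,7,8} → only 1 remains.
R3C4 = 9: row 3 has {1,2,3,4,6,7,8}; col 4 has {4,5}; box has {4,5,8} → only 9 remains.
R3C7 = 5: row 3 has {1,2,3,4,6,7,8,9}; col 7 has {4,6,8}; box has {2,3,4,6} → only 5 remains.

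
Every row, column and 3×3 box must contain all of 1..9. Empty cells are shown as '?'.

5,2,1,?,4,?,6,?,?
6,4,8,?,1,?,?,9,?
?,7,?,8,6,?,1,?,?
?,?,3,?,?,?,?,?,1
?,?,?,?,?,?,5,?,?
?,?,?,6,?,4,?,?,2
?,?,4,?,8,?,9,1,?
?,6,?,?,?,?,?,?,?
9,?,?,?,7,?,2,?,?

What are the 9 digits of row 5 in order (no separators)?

286731549

R3C1 = 3 (sole candidate).
R3C3 = 9 (sole candidate).
R9C3 = 5 (sole candidate).
R6C3 = 7 (sole candidate).
R7C2 = 3 (sole candidate).
R8C3 = 2 (sole candidate).
R5C3 = 6: row 5 has {5}; col 3 has {1,2,3,4,5,7,8,9}; box has {3,7} → only 6 remains.
R7C1 = 7 (sole candidate).
R4C8 = 6 (hidden single in row 4).
R3C8 = 2 (hidden single in column 8).
R3C6 = 5 (sole candidate).
R3C9 = 4 (sole candidate).
R2C9 = 5 (hidden single in row 2).
R7C9 = 6 (sole candidate).
R7C6 = 2 (sole candidate).
R7C4 = 5 (sole candidate).
R2C4 = 2 (hidden single in row 2).
R8C8 = 5 (hidden single in row 8).
R9C6 = 6 (hidden single in row 9).
R5C9 = 9: in column 9, 9 can only go here (every other open cell in that column sees a 9).
Singles propagation stalls; R5C2 is still open with candidates {1,8}.
  Try R5C2 = 1: then row 6 has no cell left for 1 — contradiction.
So R5C2 = 8.
R6C1 = 1 (sole candidate).
R8C1 = 8 (sole candidate).
R9C2 = 1 (sole candidate).
R4C6 = 8 (hidden single in column 6).
R6C7 = 8 (hidden single in column 7).
R6C8 = 3 (sole candidate).
Singles propagation stalls; R5C5 is still open with candidates {2,3}.
  Try R5C5 = 2: this forces R5C1=4, R5C8=7, R1C8=8, R4C1=2, R4C7=4, R9C8=4, R9C4=3; then column 5 has no cell left for 3 — contradiction.
So R5C5 = 3.
R8C5 = 9 (sole candidate).
R6C5 = 5 (sole candidate).
R4C5 = 2 (sole candidate).
R6C2 = 9 (sole candidate).
R4C1 = 4 (sole candidate).
R4C2 = 5 (sole candidate).
R4C7 = 7 (sole candidate).
R5C1 = 2: row 5 has {3,5,6,8,9}; col 1 has {1,3,4,5,6,7,8,9}; box has {1,3,4,5,6,7,8,9} → only 2 remains.
R5C8 = 4: row 5 has {2,3,5,6,8,9}; col 8 has {1,2,3,5,6,9}; box has {1,2,3,5,6,7,8,9} → only 4 remains.
R9C8 = 8 (sole candidate).
R9C9 = 3 (sole candidate).
R1C8 = 7 (sole candidate).
R1C9 = 8 (sole candidate).
R2C7 = 3 (sole candidate).
R4C4 = 9 (sole candidate).
R8C7 = 4 (sole candidate).
R8C9 = 7 (sole candidate).
R9C4 = 4 (sole candidate).
R1C4 = 3 (sole candidate).
R1C6 = 9 (sole candidate).
R2C6 = 7 (sole candidate).
R5C6 = 1: row 5 has {2,3,4,5,6,8,9}; col 6 has {2,4,5,6,7,8,9}; box has {2,3,4,5,6,8,9} → only 1 remains.
R8C4 = 1 (sole candidate).
R8C6 = 3 (sole candidate).
R5C4 = 7: row 5 has {1,2,3,4,5,6,8,9}; col 4 has {1,2,3,4,5,6,8,9}; box has {1,2,3,4,5,6,8,9} → only 7 remains.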